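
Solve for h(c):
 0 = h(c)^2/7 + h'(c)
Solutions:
 h(c) = 7/(C1 + c)


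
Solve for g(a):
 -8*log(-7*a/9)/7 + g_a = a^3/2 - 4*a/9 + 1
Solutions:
 g(a) = C1 + a^4/8 - 2*a^2/9 + 8*a*log(-a)/7 + a*(-16*log(3) - 1 + 8*log(7))/7


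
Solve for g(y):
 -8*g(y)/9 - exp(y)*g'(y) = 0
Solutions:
 g(y) = C1*exp(8*exp(-y)/9)


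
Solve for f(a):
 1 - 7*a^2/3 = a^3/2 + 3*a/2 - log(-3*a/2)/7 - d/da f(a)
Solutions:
 f(a) = C1 + a^4/8 + 7*a^3/9 + 3*a^2/4 - a*log(-a)/7 + a*(-6 - log(3) + log(2))/7


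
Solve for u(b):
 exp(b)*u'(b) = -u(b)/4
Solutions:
 u(b) = C1*exp(exp(-b)/4)


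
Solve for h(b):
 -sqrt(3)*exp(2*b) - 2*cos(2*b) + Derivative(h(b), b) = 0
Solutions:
 h(b) = C1 + sqrt(3)*exp(2*b)/2 + sin(2*b)


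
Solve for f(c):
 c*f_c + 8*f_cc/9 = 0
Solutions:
 f(c) = C1 + C2*erf(3*c/4)


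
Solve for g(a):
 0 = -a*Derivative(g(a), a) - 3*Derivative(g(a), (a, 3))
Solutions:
 g(a) = C1 + Integral(C2*airyai(-3^(2/3)*a/3) + C3*airybi(-3^(2/3)*a/3), a)


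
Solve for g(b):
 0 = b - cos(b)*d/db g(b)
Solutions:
 g(b) = C1 + Integral(b/cos(b), b)


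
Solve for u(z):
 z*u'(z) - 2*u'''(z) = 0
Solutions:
 u(z) = C1 + Integral(C2*airyai(2^(2/3)*z/2) + C3*airybi(2^(2/3)*z/2), z)


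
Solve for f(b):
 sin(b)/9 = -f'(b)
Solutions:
 f(b) = C1 + cos(b)/9


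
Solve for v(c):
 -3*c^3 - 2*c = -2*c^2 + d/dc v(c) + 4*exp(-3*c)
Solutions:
 v(c) = C1 - 3*c^4/4 + 2*c^3/3 - c^2 + 4*exp(-3*c)/3


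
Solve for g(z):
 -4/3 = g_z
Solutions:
 g(z) = C1 - 4*z/3


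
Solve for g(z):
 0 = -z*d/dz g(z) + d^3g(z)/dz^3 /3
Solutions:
 g(z) = C1 + Integral(C2*airyai(3^(1/3)*z) + C3*airybi(3^(1/3)*z), z)


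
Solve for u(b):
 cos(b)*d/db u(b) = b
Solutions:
 u(b) = C1 + Integral(b/cos(b), b)


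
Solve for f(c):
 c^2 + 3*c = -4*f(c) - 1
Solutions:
 f(c) = -c^2/4 - 3*c/4 - 1/4


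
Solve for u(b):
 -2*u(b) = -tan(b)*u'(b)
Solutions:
 u(b) = C1*sin(b)^2


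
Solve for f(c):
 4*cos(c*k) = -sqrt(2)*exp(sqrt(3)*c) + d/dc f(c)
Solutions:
 f(c) = C1 + sqrt(6)*exp(sqrt(3)*c)/3 + 4*sin(c*k)/k


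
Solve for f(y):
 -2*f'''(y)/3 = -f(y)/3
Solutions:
 f(y) = C3*exp(2^(2/3)*y/2) + (C1*sin(2^(2/3)*sqrt(3)*y/4) + C2*cos(2^(2/3)*sqrt(3)*y/4))*exp(-2^(2/3)*y/4)


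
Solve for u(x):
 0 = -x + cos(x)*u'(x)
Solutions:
 u(x) = C1 + Integral(x/cos(x), x)


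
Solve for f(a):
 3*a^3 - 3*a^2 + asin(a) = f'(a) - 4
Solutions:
 f(a) = C1 + 3*a^4/4 - a^3 + a*asin(a) + 4*a + sqrt(1 - a^2)


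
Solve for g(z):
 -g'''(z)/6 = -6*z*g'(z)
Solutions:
 g(z) = C1 + Integral(C2*airyai(6^(2/3)*z) + C3*airybi(6^(2/3)*z), z)


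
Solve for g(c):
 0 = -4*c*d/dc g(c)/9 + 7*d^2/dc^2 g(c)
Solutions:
 g(c) = C1 + C2*erfi(sqrt(14)*c/21)


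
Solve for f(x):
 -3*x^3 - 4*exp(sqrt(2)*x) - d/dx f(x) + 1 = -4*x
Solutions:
 f(x) = C1 - 3*x^4/4 + 2*x^2 + x - 2*sqrt(2)*exp(sqrt(2)*x)


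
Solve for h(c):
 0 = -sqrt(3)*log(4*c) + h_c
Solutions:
 h(c) = C1 + sqrt(3)*c*log(c) - sqrt(3)*c + 2*sqrt(3)*c*log(2)


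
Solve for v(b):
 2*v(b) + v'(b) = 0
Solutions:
 v(b) = C1*exp(-2*b)


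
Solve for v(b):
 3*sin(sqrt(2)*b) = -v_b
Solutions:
 v(b) = C1 + 3*sqrt(2)*cos(sqrt(2)*b)/2


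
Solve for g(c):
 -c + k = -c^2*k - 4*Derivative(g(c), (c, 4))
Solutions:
 g(c) = C1 + C2*c + C3*c^2 + C4*c^3 - c^6*k/1440 + c^5/480 - c^4*k/96


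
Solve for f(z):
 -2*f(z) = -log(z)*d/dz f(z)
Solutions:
 f(z) = C1*exp(2*li(z))


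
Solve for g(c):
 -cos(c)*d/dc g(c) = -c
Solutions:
 g(c) = C1 + Integral(c/cos(c), c)


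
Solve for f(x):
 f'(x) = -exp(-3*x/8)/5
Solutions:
 f(x) = C1 + 8*exp(-3*x/8)/15


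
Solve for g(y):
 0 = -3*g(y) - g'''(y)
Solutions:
 g(y) = C3*exp(-3^(1/3)*y) + (C1*sin(3^(5/6)*y/2) + C2*cos(3^(5/6)*y/2))*exp(3^(1/3)*y/2)


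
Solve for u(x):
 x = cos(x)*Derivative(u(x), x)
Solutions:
 u(x) = C1 + Integral(x/cos(x), x)


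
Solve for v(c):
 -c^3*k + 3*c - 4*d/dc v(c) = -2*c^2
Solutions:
 v(c) = C1 - c^4*k/16 + c^3/6 + 3*c^2/8


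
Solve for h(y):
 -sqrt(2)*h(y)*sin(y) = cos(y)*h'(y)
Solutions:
 h(y) = C1*cos(y)^(sqrt(2))


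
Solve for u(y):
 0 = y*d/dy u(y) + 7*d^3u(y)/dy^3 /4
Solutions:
 u(y) = C1 + Integral(C2*airyai(-14^(2/3)*y/7) + C3*airybi(-14^(2/3)*y/7), y)


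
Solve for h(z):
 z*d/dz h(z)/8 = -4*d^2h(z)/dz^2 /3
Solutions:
 h(z) = C1 + C2*erf(sqrt(3)*z/8)


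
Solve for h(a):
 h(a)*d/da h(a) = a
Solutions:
 h(a) = -sqrt(C1 + a^2)
 h(a) = sqrt(C1 + a^2)


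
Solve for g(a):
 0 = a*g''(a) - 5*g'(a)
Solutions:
 g(a) = C1 + C2*a^6


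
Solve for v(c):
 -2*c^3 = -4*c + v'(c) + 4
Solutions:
 v(c) = C1 - c^4/2 + 2*c^2 - 4*c


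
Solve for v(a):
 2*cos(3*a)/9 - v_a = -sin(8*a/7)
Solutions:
 v(a) = C1 + 2*sin(3*a)/27 - 7*cos(8*a/7)/8


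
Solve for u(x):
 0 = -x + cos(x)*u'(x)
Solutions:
 u(x) = C1 + Integral(x/cos(x), x)


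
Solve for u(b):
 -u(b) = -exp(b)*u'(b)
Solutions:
 u(b) = C1*exp(-exp(-b))


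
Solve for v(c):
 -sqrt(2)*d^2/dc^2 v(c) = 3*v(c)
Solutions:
 v(c) = C1*sin(2^(3/4)*sqrt(3)*c/2) + C2*cos(2^(3/4)*sqrt(3)*c/2)


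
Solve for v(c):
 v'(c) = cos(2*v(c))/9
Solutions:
 -c/9 - log(sin(2*v(c)) - 1)/4 + log(sin(2*v(c)) + 1)/4 = C1


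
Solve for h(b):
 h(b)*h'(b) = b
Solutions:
 h(b) = -sqrt(C1 + b^2)
 h(b) = sqrt(C1 + b^2)


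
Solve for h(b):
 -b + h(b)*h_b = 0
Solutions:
 h(b) = -sqrt(C1 + b^2)
 h(b) = sqrt(C1 + b^2)


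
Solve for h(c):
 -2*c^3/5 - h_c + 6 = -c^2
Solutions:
 h(c) = C1 - c^4/10 + c^3/3 + 6*c


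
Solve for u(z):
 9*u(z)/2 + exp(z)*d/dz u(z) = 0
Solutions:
 u(z) = C1*exp(9*exp(-z)/2)


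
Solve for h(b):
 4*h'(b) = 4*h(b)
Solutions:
 h(b) = C1*exp(b)


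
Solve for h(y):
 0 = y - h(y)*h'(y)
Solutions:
 h(y) = -sqrt(C1 + y^2)
 h(y) = sqrt(C1 + y^2)


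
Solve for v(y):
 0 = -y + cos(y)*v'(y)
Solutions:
 v(y) = C1 + Integral(y/cos(y), y)


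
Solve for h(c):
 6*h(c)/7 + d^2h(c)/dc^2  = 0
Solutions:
 h(c) = C1*sin(sqrt(42)*c/7) + C2*cos(sqrt(42)*c/7)


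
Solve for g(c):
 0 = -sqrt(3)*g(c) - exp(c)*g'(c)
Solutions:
 g(c) = C1*exp(sqrt(3)*exp(-c))


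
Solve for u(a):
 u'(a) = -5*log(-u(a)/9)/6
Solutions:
 6*Integral(1/(log(-_y) - 2*log(3)), (_y, u(a)))/5 = C1 - a


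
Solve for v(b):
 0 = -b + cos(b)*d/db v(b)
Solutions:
 v(b) = C1 + Integral(b/cos(b), b)


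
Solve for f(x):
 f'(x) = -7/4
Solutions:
 f(x) = C1 - 7*x/4


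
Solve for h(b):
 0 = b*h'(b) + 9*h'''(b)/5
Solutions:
 h(b) = C1 + Integral(C2*airyai(-15^(1/3)*b/3) + C3*airybi(-15^(1/3)*b/3), b)


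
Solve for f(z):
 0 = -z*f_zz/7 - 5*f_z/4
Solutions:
 f(z) = C1 + C2/z^(31/4)


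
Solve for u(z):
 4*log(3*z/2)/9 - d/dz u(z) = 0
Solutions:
 u(z) = C1 + 4*z*log(z)/9 - 4*z/9 - 4*z*log(2)/9 + 4*z*log(3)/9


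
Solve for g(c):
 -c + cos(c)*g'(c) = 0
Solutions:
 g(c) = C1 + Integral(c/cos(c), c)


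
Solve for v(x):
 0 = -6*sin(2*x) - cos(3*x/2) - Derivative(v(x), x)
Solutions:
 v(x) = C1 - 2*sin(3*x/2)/3 + 3*cos(2*x)


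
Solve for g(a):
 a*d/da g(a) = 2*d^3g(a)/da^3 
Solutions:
 g(a) = C1 + Integral(C2*airyai(2^(2/3)*a/2) + C3*airybi(2^(2/3)*a/2), a)


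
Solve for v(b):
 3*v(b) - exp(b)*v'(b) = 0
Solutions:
 v(b) = C1*exp(-3*exp(-b))


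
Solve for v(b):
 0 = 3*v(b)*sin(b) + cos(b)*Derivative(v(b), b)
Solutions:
 v(b) = C1*cos(b)^3


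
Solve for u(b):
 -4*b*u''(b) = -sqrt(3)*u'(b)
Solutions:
 u(b) = C1 + C2*b^(sqrt(3)/4 + 1)


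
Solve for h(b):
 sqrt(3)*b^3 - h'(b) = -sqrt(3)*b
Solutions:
 h(b) = C1 + sqrt(3)*b^4/4 + sqrt(3)*b^2/2


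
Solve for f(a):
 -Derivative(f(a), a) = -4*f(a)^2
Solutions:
 f(a) = -1/(C1 + 4*a)


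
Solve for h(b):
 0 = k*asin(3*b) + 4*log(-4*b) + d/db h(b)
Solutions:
 h(b) = C1 - 4*b*log(-b) - 8*b*log(2) + 4*b - k*(b*asin(3*b) + sqrt(1 - 9*b^2)/3)


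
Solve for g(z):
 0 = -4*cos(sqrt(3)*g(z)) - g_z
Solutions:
 g(z) = sqrt(3)*(pi - asin((exp(2*sqrt(3)*C1) + exp(8*sqrt(3)*z))/(exp(2*sqrt(3)*C1) - exp(8*sqrt(3)*z))))/3
 g(z) = sqrt(3)*asin((exp(2*sqrt(3)*C1) + exp(8*sqrt(3)*z))/(exp(2*sqrt(3)*C1) - exp(8*sqrt(3)*z)))/3


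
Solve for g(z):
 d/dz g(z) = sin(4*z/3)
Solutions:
 g(z) = C1 - 3*cos(4*z/3)/4


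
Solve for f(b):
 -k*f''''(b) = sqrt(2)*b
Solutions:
 f(b) = C1 + C2*b + C3*b^2 + C4*b^3 - sqrt(2)*b^5/(120*k)


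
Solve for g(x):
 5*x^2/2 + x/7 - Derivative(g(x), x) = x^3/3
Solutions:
 g(x) = C1 - x^4/12 + 5*x^3/6 + x^2/14


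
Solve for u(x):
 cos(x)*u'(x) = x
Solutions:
 u(x) = C1 + Integral(x/cos(x), x)


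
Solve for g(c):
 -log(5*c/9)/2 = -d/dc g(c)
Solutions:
 g(c) = C1 + c*log(c)/2 - c*log(3) - c/2 + c*log(5)/2


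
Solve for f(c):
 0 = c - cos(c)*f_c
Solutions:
 f(c) = C1 + Integral(c/cos(c), c)


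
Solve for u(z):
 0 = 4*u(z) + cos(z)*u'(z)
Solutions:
 u(z) = C1*(sin(z)^2 - 2*sin(z) + 1)/(sin(z)^2 + 2*sin(z) + 1)


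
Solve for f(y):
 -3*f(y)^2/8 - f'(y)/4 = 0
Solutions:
 f(y) = 2/(C1 + 3*y)


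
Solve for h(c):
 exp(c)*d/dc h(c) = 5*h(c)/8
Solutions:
 h(c) = C1*exp(-5*exp(-c)/8)


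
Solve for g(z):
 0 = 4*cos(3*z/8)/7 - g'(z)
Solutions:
 g(z) = C1 + 32*sin(3*z/8)/21


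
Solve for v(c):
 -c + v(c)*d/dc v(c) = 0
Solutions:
 v(c) = -sqrt(C1 + c^2)
 v(c) = sqrt(C1 + c^2)


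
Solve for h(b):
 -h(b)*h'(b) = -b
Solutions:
 h(b) = -sqrt(C1 + b^2)
 h(b) = sqrt(C1 + b^2)


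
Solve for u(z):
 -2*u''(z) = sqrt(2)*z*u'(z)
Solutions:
 u(z) = C1 + C2*erf(2^(1/4)*z/2)


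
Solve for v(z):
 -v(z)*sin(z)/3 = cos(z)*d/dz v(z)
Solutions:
 v(z) = C1*cos(z)^(1/3)


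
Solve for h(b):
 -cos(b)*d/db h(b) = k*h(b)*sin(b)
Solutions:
 h(b) = C1*exp(k*log(cos(b)))


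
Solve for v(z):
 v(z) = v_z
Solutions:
 v(z) = C1*exp(z)


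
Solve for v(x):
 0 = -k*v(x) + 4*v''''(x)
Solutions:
 v(x) = C1*exp(-sqrt(2)*k^(1/4)*x/2) + C2*exp(sqrt(2)*k^(1/4)*x/2) + C3*exp(-sqrt(2)*I*k^(1/4)*x/2) + C4*exp(sqrt(2)*I*k^(1/4)*x/2)


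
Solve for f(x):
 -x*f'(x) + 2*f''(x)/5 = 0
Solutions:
 f(x) = C1 + C2*erfi(sqrt(5)*x/2)


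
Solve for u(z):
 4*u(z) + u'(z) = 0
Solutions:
 u(z) = C1*exp(-4*z)


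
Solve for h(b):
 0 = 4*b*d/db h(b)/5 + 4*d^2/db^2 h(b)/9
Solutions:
 h(b) = C1 + C2*erf(3*sqrt(10)*b/10)


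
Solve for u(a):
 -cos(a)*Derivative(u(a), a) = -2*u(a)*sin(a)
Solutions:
 u(a) = C1/cos(a)^2


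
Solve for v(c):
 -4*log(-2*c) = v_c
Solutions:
 v(c) = C1 - 4*c*log(-c) + 4*c*(1 - log(2))


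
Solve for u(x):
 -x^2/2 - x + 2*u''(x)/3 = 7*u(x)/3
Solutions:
 u(x) = C1*exp(-sqrt(14)*x/2) + C2*exp(sqrt(14)*x/2) - 3*x^2/14 - 3*x/7 - 6/49


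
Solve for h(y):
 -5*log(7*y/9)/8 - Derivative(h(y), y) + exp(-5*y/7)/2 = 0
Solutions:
 h(y) = C1 - 5*y*log(y)/8 + 5*y*(-log(7) + 1 + 2*log(3))/8 - 7*exp(-5*y/7)/10


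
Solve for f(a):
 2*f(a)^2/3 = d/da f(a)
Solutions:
 f(a) = -3/(C1 + 2*a)


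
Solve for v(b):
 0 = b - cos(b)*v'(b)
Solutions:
 v(b) = C1 + Integral(b/cos(b), b)


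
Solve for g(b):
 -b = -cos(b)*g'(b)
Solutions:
 g(b) = C1 + Integral(b/cos(b), b)


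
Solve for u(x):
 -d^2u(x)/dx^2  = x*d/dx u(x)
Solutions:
 u(x) = C1 + C2*erf(sqrt(2)*x/2)


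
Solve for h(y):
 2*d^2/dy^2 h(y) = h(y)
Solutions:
 h(y) = C1*exp(-sqrt(2)*y/2) + C2*exp(sqrt(2)*y/2)


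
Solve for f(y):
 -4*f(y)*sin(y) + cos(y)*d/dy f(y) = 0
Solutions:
 f(y) = C1/cos(y)^4


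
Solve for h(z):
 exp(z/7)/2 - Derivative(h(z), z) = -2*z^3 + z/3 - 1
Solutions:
 h(z) = C1 + z^4/2 - z^2/6 + z + 7*exp(z/7)/2


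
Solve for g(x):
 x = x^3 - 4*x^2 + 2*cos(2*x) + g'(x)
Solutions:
 g(x) = C1 - x^4/4 + 4*x^3/3 + x^2/2 - sin(2*x)


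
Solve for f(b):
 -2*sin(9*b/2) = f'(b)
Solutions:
 f(b) = C1 + 4*cos(9*b/2)/9


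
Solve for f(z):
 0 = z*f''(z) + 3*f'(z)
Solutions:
 f(z) = C1 + C2/z^2


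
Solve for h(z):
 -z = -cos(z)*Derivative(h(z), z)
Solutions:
 h(z) = C1 + Integral(z/cos(z), z)


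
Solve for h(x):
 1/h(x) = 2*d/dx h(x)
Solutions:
 h(x) = -sqrt(C1 + x)
 h(x) = sqrt(C1 + x)


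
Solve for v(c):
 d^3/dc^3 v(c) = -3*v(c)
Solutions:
 v(c) = C3*exp(-3^(1/3)*c) + (C1*sin(3^(5/6)*c/2) + C2*cos(3^(5/6)*c/2))*exp(3^(1/3)*c/2)


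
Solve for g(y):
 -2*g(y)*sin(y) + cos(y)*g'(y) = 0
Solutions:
 g(y) = C1/cos(y)^2


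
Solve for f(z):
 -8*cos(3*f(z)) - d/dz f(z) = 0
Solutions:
 f(z) = -asin((C1 + exp(48*z))/(C1 - exp(48*z)))/3 + pi/3
 f(z) = asin((C1 + exp(48*z))/(C1 - exp(48*z)))/3


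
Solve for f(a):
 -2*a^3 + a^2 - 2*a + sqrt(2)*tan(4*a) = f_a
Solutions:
 f(a) = C1 - a^4/2 + a^3/3 - a^2 - sqrt(2)*log(cos(4*a))/4


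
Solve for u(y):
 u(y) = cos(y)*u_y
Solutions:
 u(y) = C1*sqrt(sin(y) + 1)/sqrt(sin(y) - 1)


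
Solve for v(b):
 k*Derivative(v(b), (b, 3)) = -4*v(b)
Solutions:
 v(b) = C1*exp(2^(2/3)*b*(-1/k)^(1/3)) + C2*exp(2^(2/3)*b*(-1/k)^(1/3)*(-1 + sqrt(3)*I)/2) + C3*exp(-2^(2/3)*b*(-1/k)^(1/3)*(1 + sqrt(3)*I)/2)


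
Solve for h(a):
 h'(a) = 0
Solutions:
 h(a) = C1


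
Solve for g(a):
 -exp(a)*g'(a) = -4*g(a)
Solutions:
 g(a) = C1*exp(-4*exp(-a))


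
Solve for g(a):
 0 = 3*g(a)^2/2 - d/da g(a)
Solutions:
 g(a) = -2/(C1 + 3*a)


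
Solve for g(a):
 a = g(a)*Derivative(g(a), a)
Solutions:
 g(a) = -sqrt(C1 + a^2)
 g(a) = sqrt(C1 + a^2)


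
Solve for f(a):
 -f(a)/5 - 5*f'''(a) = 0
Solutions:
 f(a) = C3*exp(-5^(1/3)*a/5) + (C1*sin(sqrt(3)*5^(1/3)*a/10) + C2*cos(sqrt(3)*5^(1/3)*a/10))*exp(5^(1/3)*a/10)


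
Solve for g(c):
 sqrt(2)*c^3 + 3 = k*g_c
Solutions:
 g(c) = C1 + sqrt(2)*c^4/(4*k) + 3*c/k


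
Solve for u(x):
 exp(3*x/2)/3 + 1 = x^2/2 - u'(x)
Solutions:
 u(x) = C1 + x^3/6 - x - 2*exp(3*x/2)/9


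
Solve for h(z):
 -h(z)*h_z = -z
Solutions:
 h(z) = -sqrt(C1 + z^2)
 h(z) = sqrt(C1 + z^2)


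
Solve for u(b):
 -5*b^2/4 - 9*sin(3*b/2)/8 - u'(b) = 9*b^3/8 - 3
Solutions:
 u(b) = C1 - 9*b^4/32 - 5*b^3/12 + 3*b + 3*cos(3*b/2)/4


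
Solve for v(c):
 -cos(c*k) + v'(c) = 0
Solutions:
 v(c) = C1 + sin(c*k)/k


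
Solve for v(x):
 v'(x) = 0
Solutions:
 v(x) = C1


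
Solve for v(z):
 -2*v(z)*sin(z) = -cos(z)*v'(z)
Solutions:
 v(z) = C1/cos(z)^2


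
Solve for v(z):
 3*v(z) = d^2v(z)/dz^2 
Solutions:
 v(z) = C1*exp(-sqrt(3)*z) + C2*exp(sqrt(3)*z)


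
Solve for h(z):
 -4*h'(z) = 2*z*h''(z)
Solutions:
 h(z) = C1 + C2/z


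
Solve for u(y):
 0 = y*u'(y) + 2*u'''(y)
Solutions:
 u(y) = C1 + Integral(C2*airyai(-2^(2/3)*y/2) + C3*airybi(-2^(2/3)*y/2), y)


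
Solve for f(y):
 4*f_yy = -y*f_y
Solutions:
 f(y) = C1 + C2*erf(sqrt(2)*y/4)


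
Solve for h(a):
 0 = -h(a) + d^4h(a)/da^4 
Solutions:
 h(a) = C1*exp(-a) + C2*exp(a) + C3*sin(a) + C4*cos(a)


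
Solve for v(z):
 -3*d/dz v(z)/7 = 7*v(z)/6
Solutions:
 v(z) = C1*exp(-49*z/18)


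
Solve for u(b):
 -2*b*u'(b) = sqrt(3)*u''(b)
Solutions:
 u(b) = C1 + C2*erf(3^(3/4)*b/3)


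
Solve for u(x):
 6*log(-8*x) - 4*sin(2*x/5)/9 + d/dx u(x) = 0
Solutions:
 u(x) = C1 - 6*x*log(-x) - 18*x*log(2) + 6*x - 10*cos(2*x/5)/9


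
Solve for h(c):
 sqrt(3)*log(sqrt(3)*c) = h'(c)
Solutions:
 h(c) = C1 + sqrt(3)*c*log(c) - sqrt(3)*c + sqrt(3)*c*log(3)/2


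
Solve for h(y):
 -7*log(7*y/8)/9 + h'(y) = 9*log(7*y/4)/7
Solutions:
 h(y) = C1 + 130*y*log(y)/63 - 103*y*log(2)/21 - 130*y/63 + 130*y*log(7)/63


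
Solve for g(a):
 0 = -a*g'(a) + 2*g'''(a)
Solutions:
 g(a) = C1 + Integral(C2*airyai(2^(2/3)*a/2) + C3*airybi(2^(2/3)*a/2), a)


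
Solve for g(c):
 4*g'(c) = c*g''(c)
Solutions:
 g(c) = C1 + C2*c^5


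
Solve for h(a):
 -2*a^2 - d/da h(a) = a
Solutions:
 h(a) = C1 - 2*a^3/3 - a^2/2


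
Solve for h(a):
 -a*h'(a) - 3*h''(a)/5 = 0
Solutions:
 h(a) = C1 + C2*erf(sqrt(30)*a/6)


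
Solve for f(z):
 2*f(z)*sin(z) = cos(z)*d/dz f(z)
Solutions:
 f(z) = C1/cos(z)^2


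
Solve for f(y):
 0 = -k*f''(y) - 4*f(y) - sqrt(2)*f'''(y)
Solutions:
 f(y) = C1*exp(-y*(2^(5/6)*k^2/(2*(k^3/4 + sqrt(-k^6 + (k^3 + 108)^2)/4 + 27)^(1/3)) + sqrt(2)*k + 2*2^(1/6)*(k^3/4 + sqrt(-k^6 + (k^3 + 108)^2)/4 + 27)^(1/3))/6) + C2*exp(y*(-2^(5/6)*k^2/((-1 + sqrt(3)*I)*(k^3/4 + sqrt(-k^6 + (k^3 + 108)^2)/4 + 27)^(1/3)) - sqrt(2)*k + 2^(1/6)*(k^3/4 + sqrt(-k^6 + (k^3 + 108)^2)/4 + 27)^(1/3) - 2^(1/6)*sqrt(3)*I*(k^3/4 + sqrt(-k^6 + (k^3 + 108)^2)/4 + 27)^(1/3))/6) + C3*exp(y*(2^(5/6)*k^2/((1 + sqrt(3)*I)*(k^3/4 + sqrt(-k^6 + (k^3 + 108)^2)/4 + 27)^(1/3)) - sqrt(2)*k + 2^(1/6)*(k^3/4 + sqrt(-k^6 + (k^3 + 108)^2)/4 + 27)^(1/3) + 2^(1/6)*sqrt(3)*I*(k^3/4 + sqrt(-k^6 + (k^3 + 108)^2)/4 + 27)^(1/3))/6)


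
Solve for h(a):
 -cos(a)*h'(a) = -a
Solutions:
 h(a) = C1 + Integral(a/cos(a), a)


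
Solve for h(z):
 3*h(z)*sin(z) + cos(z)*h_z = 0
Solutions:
 h(z) = C1*cos(z)^3


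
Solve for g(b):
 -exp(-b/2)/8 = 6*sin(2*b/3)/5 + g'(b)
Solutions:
 g(b) = C1 + 9*cos(2*b/3)/5 + exp(-b/2)/4


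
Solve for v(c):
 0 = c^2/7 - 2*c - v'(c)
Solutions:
 v(c) = C1 + c^3/21 - c^2


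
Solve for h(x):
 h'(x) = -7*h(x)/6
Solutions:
 h(x) = C1*exp(-7*x/6)


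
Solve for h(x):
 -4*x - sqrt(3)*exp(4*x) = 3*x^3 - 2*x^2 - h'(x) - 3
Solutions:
 h(x) = C1 + 3*x^4/4 - 2*x^3/3 + 2*x^2 - 3*x + sqrt(3)*exp(4*x)/4


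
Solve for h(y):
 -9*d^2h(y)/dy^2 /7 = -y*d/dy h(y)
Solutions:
 h(y) = C1 + C2*erfi(sqrt(14)*y/6)


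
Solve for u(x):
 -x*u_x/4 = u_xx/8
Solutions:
 u(x) = C1 + C2*erf(x)


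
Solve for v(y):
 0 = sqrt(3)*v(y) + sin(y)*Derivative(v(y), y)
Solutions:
 v(y) = C1*(cos(y) + 1)^(sqrt(3)/2)/(cos(y) - 1)^(sqrt(3)/2)


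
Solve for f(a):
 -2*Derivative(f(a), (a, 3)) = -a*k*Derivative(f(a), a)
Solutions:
 f(a) = C1 + Integral(C2*airyai(2^(2/3)*a*k^(1/3)/2) + C3*airybi(2^(2/3)*a*k^(1/3)/2), a)


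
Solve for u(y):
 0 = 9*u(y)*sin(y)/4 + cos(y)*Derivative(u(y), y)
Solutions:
 u(y) = C1*cos(y)^(9/4)


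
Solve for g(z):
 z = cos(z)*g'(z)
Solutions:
 g(z) = C1 + Integral(z/cos(z), z)


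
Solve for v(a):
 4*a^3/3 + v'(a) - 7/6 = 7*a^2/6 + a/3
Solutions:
 v(a) = C1 - a^4/3 + 7*a^3/18 + a^2/6 + 7*a/6


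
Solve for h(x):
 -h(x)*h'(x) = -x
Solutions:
 h(x) = -sqrt(C1 + x^2)
 h(x) = sqrt(C1 + x^2)


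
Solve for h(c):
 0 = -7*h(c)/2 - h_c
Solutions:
 h(c) = C1*exp(-7*c/2)


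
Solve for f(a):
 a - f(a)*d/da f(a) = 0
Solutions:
 f(a) = -sqrt(C1 + a^2)
 f(a) = sqrt(C1 + a^2)


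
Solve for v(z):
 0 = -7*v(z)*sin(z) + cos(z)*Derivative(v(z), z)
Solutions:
 v(z) = C1/cos(z)^7


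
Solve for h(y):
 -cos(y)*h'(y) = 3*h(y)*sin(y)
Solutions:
 h(y) = C1*cos(y)^3


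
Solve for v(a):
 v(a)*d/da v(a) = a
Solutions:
 v(a) = -sqrt(C1 + a^2)
 v(a) = sqrt(C1 + a^2)


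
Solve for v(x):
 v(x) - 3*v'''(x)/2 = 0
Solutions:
 v(x) = C3*exp(2^(1/3)*3^(2/3)*x/3) + (C1*sin(2^(1/3)*3^(1/6)*x/2) + C2*cos(2^(1/3)*3^(1/6)*x/2))*exp(-2^(1/3)*3^(2/3)*x/6)


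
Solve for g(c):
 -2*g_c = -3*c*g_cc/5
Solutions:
 g(c) = C1 + C2*c^(13/3)


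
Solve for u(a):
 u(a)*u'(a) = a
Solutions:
 u(a) = -sqrt(C1 + a^2)
 u(a) = sqrt(C1 + a^2)


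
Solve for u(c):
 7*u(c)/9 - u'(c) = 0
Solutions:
 u(c) = C1*exp(7*c/9)


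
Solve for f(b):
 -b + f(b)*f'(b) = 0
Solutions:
 f(b) = -sqrt(C1 + b^2)
 f(b) = sqrt(C1 + b^2)


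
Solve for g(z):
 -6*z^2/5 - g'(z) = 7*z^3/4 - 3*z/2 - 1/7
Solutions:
 g(z) = C1 - 7*z^4/16 - 2*z^3/5 + 3*z^2/4 + z/7


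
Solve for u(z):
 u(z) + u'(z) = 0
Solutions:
 u(z) = C1*exp(-z)


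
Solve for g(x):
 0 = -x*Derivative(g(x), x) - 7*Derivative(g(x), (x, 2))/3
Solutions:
 g(x) = C1 + C2*erf(sqrt(42)*x/14)


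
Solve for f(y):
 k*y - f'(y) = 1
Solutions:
 f(y) = C1 + k*y^2/2 - y


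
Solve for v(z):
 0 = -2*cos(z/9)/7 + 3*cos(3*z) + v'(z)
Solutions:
 v(z) = C1 + 18*sin(z/9)/7 - sin(3*z)


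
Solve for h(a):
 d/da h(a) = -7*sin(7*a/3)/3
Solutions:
 h(a) = C1 + cos(7*a/3)


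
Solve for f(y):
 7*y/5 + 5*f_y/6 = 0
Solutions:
 f(y) = C1 - 21*y^2/25


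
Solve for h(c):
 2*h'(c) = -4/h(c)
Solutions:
 h(c) = -sqrt(C1 - 4*c)
 h(c) = sqrt(C1 - 4*c)


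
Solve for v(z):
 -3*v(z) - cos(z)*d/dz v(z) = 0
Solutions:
 v(z) = C1*(sin(z) - 1)^(3/2)/(sin(z) + 1)^(3/2)


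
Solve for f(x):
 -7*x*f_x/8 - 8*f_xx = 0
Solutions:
 f(x) = C1 + C2*erf(sqrt(14)*x/16)


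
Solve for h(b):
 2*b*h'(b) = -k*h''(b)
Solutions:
 h(b) = C1 + C2*sqrt(k)*erf(b*sqrt(1/k))


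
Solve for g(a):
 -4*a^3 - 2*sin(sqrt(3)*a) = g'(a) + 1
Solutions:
 g(a) = C1 - a^4 - a + 2*sqrt(3)*cos(sqrt(3)*a)/3


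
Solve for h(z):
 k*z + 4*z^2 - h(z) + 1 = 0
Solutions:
 h(z) = k*z + 4*z^2 + 1


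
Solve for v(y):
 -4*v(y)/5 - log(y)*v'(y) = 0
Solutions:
 v(y) = C1*exp(-4*li(y)/5)


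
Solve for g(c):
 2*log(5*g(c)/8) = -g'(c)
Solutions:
 -Integral(1/(-log(_y) - log(5) + 3*log(2)), (_y, g(c)))/2 = C1 - c


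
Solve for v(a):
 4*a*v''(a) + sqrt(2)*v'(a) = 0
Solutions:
 v(a) = C1 + C2*a^(1 - sqrt(2)/4)


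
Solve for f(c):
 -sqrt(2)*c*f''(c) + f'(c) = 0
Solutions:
 f(c) = C1 + C2*c^(sqrt(2)/2 + 1)


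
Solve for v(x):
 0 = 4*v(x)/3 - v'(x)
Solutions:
 v(x) = C1*exp(4*x/3)


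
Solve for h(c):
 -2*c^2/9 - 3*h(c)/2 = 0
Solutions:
 h(c) = -4*c^2/27


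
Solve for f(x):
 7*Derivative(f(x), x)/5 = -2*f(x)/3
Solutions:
 f(x) = C1*exp(-10*x/21)


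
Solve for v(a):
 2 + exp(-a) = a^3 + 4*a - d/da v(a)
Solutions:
 v(a) = C1 + a^4/4 + 2*a^2 - 2*a + exp(-a)


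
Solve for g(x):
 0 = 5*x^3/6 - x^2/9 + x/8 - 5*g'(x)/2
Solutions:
 g(x) = C1 + x^4/12 - 2*x^3/135 + x^2/40


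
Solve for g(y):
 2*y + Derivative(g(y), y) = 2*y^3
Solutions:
 g(y) = C1 + y^4/2 - y^2


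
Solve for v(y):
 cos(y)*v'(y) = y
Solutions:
 v(y) = C1 + Integral(y/cos(y), y)


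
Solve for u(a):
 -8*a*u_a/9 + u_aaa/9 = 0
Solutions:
 u(a) = C1 + Integral(C2*airyai(2*a) + C3*airybi(2*a), a)


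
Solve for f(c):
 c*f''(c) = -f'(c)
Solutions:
 f(c) = C1 + C2*log(c)


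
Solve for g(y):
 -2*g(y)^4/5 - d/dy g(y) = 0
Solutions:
 g(y) = 5^(1/3)*(1/(C1 + 6*y))^(1/3)
 g(y) = 5^(1/3)*(-3^(2/3) - 3*3^(1/6)*I)*(1/(C1 + 2*y))^(1/3)/6
 g(y) = 5^(1/3)*(-3^(2/3) + 3*3^(1/6)*I)*(1/(C1 + 2*y))^(1/3)/6


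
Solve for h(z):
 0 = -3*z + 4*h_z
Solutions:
 h(z) = C1 + 3*z^2/8


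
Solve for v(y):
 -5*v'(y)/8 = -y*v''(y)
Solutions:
 v(y) = C1 + C2*y^(13/8)


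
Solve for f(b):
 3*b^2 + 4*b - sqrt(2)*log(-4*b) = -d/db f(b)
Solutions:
 f(b) = C1 - b^3 - 2*b^2 + sqrt(2)*b*log(-b) + sqrt(2)*b*(-1 + 2*log(2))


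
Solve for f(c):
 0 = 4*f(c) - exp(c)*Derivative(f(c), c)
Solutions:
 f(c) = C1*exp(-4*exp(-c))


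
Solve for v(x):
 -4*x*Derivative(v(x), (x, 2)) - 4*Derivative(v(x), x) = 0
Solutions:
 v(x) = C1 + C2*log(x)


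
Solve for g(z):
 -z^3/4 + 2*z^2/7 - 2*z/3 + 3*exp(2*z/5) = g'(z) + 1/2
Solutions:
 g(z) = C1 - z^4/16 + 2*z^3/21 - z^2/3 - z/2 + 15*exp(2*z/5)/2


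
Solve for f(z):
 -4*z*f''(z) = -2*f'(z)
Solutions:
 f(z) = C1 + C2*z^(3/2)


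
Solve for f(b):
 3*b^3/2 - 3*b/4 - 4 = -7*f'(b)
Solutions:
 f(b) = C1 - 3*b^4/56 + 3*b^2/56 + 4*b/7


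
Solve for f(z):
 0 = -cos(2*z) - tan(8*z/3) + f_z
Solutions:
 f(z) = C1 - 3*log(cos(8*z/3))/8 + sin(2*z)/2


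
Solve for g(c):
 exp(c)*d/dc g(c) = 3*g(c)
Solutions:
 g(c) = C1*exp(-3*exp(-c))


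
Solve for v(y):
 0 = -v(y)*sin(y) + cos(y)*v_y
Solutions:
 v(y) = C1/cos(y)


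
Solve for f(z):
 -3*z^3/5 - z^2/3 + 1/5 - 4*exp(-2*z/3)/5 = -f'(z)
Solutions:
 f(z) = C1 + 3*z^4/20 + z^3/9 - z/5 - 6*exp(-2*z/3)/5


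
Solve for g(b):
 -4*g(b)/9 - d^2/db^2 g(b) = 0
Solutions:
 g(b) = C1*sin(2*b/3) + C2*cos(2*b/3)


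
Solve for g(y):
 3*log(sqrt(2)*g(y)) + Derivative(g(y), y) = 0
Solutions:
 2*Integral(1/(2*log(_y) + log(2)), (_y, g(y)))/3 = C1 - y


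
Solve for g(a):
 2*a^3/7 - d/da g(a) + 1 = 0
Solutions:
 g(a) = C1 + a^4/14 + a


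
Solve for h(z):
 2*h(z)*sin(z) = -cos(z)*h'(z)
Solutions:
 h(z) = C1*cos(z)^2


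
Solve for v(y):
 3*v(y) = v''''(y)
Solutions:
 v(y) = C1*exp(-3^(1/4)*y) + C2*exp(3^(1/4)*y) + C3*sin(3^(1/4)*y) + C4*cos(3^(1/4)*y)


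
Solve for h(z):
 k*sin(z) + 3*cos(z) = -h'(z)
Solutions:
 h(z) = C1 + k*cos(z) - 3*sin(z)


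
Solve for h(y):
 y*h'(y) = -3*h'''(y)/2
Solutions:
 h(y) = C1 + Integral(C2*airyai(-2^(1/3)*3^(2/3)*y/3) + C3*airybi(-2^(1/3)*3^(2/3)*y/3), y)


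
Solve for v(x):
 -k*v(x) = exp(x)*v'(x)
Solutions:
 v(x) = C1*exp(k*exp(-x))


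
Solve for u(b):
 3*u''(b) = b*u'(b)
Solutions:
 u(b) = C1 + C2*erfi(sqrt(6)*b/6)


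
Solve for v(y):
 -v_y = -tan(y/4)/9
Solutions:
 v(y) = C1 - 4*log(cos(y/4))/9


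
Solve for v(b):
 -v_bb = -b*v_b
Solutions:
 v(b) = C1 + C2*erfi(sqrt(2)*b/2)


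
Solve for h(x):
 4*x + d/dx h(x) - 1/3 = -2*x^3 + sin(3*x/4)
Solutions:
 h(x) = C1 - x^4/2 - 2*x^2 + x/3 - 4*cos(3*x/4)/3


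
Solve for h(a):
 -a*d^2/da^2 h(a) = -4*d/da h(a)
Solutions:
 h(a) = C1 + C2*a^5


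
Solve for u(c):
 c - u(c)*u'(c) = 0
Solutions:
 u(c) = -sqrt(C1 + c^2)
 u(c) = sqrt(C1 + c^2)


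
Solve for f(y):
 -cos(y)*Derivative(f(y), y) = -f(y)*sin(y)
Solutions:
 f(y) = C1/cos(y)


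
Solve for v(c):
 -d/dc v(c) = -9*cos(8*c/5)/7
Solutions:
 v(c) = C1 + 45*sin(8*c/5)/56


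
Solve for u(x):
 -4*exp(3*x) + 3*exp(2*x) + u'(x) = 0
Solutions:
 u(x) = C1 + 4*exp(3*x)/3 - 3*exp(2*x)/2


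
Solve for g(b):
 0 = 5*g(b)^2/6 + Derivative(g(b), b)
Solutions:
 g(b) = 6/(C1 + 5*b)


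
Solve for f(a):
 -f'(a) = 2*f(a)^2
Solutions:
 f(a) = 1/(C1 + 2*a)


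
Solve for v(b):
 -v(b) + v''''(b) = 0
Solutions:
 v(b) = C1*exp(-b) + C2*exp(b) + C3*sin(b) + C4*cos(b)


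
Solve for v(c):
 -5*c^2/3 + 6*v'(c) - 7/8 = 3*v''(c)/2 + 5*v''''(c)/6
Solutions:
 v(c) = C1 + C2*exp(15^(1/3)*c*(-(30 + sqrt(915))^(1/3) + 15^(1/3)/(30 + sqrt(915))^(1/3))/10)*sin(3^(1/6)*5^(1/3)*c*(3*5^(1/3)/(30 + sqrt(915))^(1/3) + 3^(2/3)*(30 + sqrt(915))^(1/3))/10) + C3*exp(15^(1/3)*c*(-(30 + sqrt(915))^(1/3) + 15^(1/3)/(30 + sqrt(915))^(1/3))/10)*cos(3^(1/6)*5^(1/3)*c*(3*5^(1/3)/(30 + sqrt(915))^(1/3) + 3^(2/3)*(30 + sqrt(915))^(1/3))/10) + C4*exp(-15^(1/3)*c*(-(30 + sqrt(915))^(1/3) + 15^(1/3)/(30 + sqrt(915))^(1/3))/5) + 5*c^3/54 + 5*c^2/72 + 13*c/72


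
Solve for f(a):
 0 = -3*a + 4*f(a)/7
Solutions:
 f(a) = 21*a/4


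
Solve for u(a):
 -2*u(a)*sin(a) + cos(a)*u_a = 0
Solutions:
 u(a) = C1/cos(a)^2


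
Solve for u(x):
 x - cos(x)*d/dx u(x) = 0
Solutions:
 u(x) = C1 + Integral(x/cos(x), x)


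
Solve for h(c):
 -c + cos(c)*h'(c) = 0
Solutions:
 h(c) = C1 + Integral(c/cos(c), c)


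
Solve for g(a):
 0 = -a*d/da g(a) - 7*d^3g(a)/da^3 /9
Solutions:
 g(a) = C1 + Integral(C2*airyai(-21^(2/3)*a/7) + C3*airybi(-21^(2/3)*a/7), a)


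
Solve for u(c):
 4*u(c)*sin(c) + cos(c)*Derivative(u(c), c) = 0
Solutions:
 u(c) = C1*cos(c)^4


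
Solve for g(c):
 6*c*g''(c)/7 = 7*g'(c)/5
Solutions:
 g(c) = C1 + C2*c^(79/30)


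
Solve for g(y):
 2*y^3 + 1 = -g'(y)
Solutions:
 g(y) = C1 - y^4/2 - y


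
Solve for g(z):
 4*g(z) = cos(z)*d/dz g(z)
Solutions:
 g(z) = C1*(sin(z)^2 + 2*sin(z) + 1)/(sin(z)^2 - 2*sin(z) + 1)


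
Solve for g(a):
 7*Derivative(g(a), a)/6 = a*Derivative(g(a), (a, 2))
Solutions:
 g(a) = C1 + C2*a^(13/6)


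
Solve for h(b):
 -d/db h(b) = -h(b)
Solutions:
 h(b) = C1*exp(b)


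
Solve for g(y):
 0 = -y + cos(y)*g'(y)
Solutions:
 g(y) = C1 + Integral(y/cos(y), y)


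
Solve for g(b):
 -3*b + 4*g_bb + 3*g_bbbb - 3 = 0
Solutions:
 g(b) = C1 + C2*b + C3*sin(2*sqrt(3)*b/3) + C4*cos(2*sqrt(3)*b/3) + b^3/8 + 3*b^2/8


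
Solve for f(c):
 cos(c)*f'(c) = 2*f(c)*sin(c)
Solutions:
 f(c) = C1/cos(c)^2


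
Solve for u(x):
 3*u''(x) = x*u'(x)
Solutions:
 u(x) = C1 + C2*erfi(sqrt(6)*x/6)


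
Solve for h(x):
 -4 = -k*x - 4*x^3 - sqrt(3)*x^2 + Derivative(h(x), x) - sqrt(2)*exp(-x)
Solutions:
 h(x) = C1 + k*x^2/2 + x^4 + sqrt(3)*x^3/3 - 4*x - sqrt(2)*exp(-x)


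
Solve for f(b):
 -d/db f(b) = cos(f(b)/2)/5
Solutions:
 b/5 - log(sin(f(b)/2) - 1) + log(sin(f(b)/2) + 1) = C1


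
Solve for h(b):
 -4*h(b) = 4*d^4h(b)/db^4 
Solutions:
 h(b) = (C1*sin(sqrt(2)*b/2) + C2*cos(sqrt(2)*b/2))*exp(-sqrt(2)*b/2) + (C3*sin(sqrt(2)*b/2) + C4*cos(sqrt(2)*b/2))*exp(sqrt(2)*b/2)


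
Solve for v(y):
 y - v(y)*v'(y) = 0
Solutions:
 v(y) = -sqrt(C1 + y^2)
 v(y) = sqrt(C1 + y^2)


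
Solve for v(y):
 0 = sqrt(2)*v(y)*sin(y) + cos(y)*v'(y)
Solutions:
 v(y) = C1*cos(y)^(sqrt(2))


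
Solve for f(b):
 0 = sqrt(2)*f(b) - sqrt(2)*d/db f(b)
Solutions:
 f(b) = C1*exp(b)


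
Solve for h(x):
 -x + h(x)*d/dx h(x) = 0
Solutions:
 h(x) = -sqrt(C1 + x^2)
 h(x) = sqrt(C1 + x^2)


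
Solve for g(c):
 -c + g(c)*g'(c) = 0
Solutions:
 g(c) = -sqrt(C1 + c^2)
 g(c) = sqrt(C1 + c^2)


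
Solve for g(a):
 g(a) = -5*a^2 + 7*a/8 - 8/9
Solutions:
 g(a) = -5*a^2 + 7*a/8 - 8/9


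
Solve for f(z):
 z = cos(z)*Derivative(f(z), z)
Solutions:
 f(z) = C1 + Integral(z/cos(z), z)


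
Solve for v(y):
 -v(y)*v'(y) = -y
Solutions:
 v(y) = -sqrt(C1 + y^2)
 v(y) = sqrt(C1 + y^2)


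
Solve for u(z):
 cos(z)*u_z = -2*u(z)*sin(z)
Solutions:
 u(z) = C1*cos(z)^2


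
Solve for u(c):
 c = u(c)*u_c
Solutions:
 u(c) = -sqrt(C1 + c^2)
 u(c) = sqrt(C1 + c^2)


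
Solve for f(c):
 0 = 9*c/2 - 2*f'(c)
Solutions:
 f(c) = C1 + 9*c^2/8


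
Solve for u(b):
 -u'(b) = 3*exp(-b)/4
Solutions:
 u(b) = C1 + 3*exp(-b)/4


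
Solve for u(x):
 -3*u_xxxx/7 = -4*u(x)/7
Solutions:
 u(x) = C1*exp(-sqrt(2)*3^(3/4)*x/3) + C2*exp(sqrt(2)*3^(3/4)*x/3) + C3*sin(sqrt(2)*3^(3/4)*x/3) + C4*cos(sqrt(2)*3^(3/4)*x/3)


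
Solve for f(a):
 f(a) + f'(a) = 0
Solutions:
 f(a) = C1*exp(-a)


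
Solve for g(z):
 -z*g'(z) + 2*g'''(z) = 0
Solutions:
 g(z) = C1 + Integral(C2*airyai(2^(2/3)*z/2) + C3*airybi(2^(2/3)*z/2), z)


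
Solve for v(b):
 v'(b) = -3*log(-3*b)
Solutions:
 v(b) = C1 - 3*b*log(-b) + 3*b*(1 - log(3))


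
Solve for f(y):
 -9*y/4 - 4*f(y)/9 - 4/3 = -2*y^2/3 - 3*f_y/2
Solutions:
 f(y) = C1*exp(8*y/27) + 3*y^2/2 + 81*y/16 + 1803/128


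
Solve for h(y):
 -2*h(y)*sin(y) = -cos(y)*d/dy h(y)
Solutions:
 h(y) = C1/cos(y)^2


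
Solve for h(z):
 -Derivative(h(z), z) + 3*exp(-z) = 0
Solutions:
 h(z) = C1 - 3*exp(-z)


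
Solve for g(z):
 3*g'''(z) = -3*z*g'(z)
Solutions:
 g(z) = C1 + Integral(C2*airyai(-z) + C3*airybi(-z), z)


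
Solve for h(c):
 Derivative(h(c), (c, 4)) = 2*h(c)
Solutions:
 h(c) = C1*exp(-2^(1/4)*c) + C2*exp(2^(1/4)*c) + C3*sin(2^(1/4)*c) + C4*cos(2^(1/4)*c)


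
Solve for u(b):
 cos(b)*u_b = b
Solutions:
 u(b) = C1 + Integral(b/cos(b), b)


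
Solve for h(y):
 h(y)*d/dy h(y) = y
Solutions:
 h(y) = -sqrt(C1 + y^2)
 h(y) = sqrt(C1 + y^2)


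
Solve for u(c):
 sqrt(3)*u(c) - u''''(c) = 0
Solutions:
 u(c) = C1*exp(-3^(1/8)*c) + C2*exp(3^(1/8)*c) + C3*sin(3^(1/8)*c) + C4*cos(3^(1/8)*c)


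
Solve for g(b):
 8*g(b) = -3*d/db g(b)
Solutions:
 g(b) = C1*exp(-8*b/3)


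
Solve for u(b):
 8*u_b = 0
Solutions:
 u(b) = C1


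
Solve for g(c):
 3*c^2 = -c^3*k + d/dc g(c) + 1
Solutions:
 g(c) = C1 + c^4*k/4 + c^3 - c


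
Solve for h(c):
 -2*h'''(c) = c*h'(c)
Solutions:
 h(c) = C1 + Integral(C2*airyai(-2^(2/3)*c/2) + C3*airybi(-2^(2/3)*c/2), c)


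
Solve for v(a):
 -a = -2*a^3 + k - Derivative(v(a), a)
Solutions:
 v(a) = C1 - a^4/2 + a^2/2 + a*k


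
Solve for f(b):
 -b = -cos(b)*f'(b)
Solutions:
 f(b) = C1 + Integral(b/cos(b), b)


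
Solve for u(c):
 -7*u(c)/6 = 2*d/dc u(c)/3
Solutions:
 u(c) = C1*exp(-7*c/4)


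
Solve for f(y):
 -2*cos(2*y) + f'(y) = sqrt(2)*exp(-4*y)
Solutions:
 f(y) = C1 + sin(2*y) - sqrt(2)*exp(-4*y)/4


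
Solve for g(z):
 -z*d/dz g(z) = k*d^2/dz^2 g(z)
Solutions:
 g(z) = C1 + C2*sqrt(k)*erf(sqrt(2)*z*sqrt(1/k)/2)


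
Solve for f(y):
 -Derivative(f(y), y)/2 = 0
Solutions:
 f(y) = C1


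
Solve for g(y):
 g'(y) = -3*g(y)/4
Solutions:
 g(y) = C1*exp(-3*y/4)


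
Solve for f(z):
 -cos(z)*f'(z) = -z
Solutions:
 f(z) = C1 + Integral(z/cos(z), z)


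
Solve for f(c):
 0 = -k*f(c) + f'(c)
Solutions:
 f(c) = C1*exp(c*k)


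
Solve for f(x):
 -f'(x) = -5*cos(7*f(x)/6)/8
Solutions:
 -5*x/8 - 3*log(sin(7*f(x)/6) - 1)/7 + 3*log(sin(7*f(x)/6) + 1)/7 = C1


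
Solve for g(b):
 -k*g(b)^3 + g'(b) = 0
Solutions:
 g(b) = -sqrt(2)*sqrt(-1/(C1 + b*k))/2
 g(b) = sqrt(2)*sqrt(-1/(C1 + b*k))/2


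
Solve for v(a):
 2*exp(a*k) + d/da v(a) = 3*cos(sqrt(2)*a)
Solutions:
 v(a) = C1 + 3*sqrt(2)*sin(sqrt(2)*a)/2 - 2*exp(a*k)/k


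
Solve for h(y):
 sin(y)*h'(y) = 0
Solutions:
 h(y) = C1


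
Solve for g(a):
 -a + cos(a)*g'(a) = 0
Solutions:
 g(a) = C1 + Integral(a/cos(a), a)


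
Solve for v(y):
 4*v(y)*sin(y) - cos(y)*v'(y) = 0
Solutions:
 v(y) = C1/cos(y)^4


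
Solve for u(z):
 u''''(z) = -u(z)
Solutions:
 u(z) = (C1*sin(sqrt(2)*z/2) + C2*cos(sqrt(2)*z/2))*exp(-sqrt(2)*z/2) + (C3*sin(sqrt(2)*z/2) + C4*cos(sqrt(2)*z/2))*exp(sqrt(2)*z/2)


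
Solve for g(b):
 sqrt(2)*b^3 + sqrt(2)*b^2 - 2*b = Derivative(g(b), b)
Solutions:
 g(b) = C1 + sqrt(2)*b^4/4 + sqrt(2)*b^3/3 - b^2


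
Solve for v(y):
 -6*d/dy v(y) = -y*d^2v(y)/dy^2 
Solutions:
 v(y) = C1 + C2*y^7


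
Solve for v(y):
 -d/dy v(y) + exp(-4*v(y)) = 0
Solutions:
 v(y) = log(-I*(C1 + 4*y)^(1/4))
 v(y) = log(I*(C1 + 4*y)^(1/4))
 v(y) = log(-(C1 + 4*y)^(1/4))
 v(y) = log(C1 + 4*y)/4


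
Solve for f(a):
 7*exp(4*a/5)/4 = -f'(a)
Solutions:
 f(a) = C1 - 35*exp(4*a/5)/16


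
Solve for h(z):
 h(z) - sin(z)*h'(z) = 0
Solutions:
 h(z) = C1*sqrt(cos(z) - 1)/sqrt(cos(z) + 1)


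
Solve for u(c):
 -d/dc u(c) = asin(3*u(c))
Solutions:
 Integral(1/asin(3*_y), (_y, u(c))) = C1 - c


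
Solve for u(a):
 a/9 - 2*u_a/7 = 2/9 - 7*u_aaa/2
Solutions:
 u(a) = C1 + C2*exp(-2*a/7) + C3*exp(2*a/7) + 7*a^2/36 - 7*a/9


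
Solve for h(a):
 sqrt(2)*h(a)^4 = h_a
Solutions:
 h(a) = (-1/(C1 + 3*sqrt(2)*a))^(1/3)
 h(a) = (-1/(C1 + sqrt(2)*a))^(1/3)*(-3^(2/3) - 3*3^(1/6)*I)/6
 h(a) = (-1/(C1 + sqrt(2)*a))^(1/3)*(-3^(2/3) + 3*3^(1/6)*I)/6


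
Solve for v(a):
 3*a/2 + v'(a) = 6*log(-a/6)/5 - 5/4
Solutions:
 v(a) = C1 - 3*a^2/4 + 6*a*log(-a)/5 + a*(-49 - 24*log(6))/20


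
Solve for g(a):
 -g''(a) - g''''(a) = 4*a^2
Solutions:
 g(a) = C1 + C2*a + C3*sin(a) + C4*cos(a) - a^4/3 + 4*a^2


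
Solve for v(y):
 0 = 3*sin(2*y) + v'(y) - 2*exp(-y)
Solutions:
 v(y) = C1 + 3*cos(2*y)/2 - 2*exp(-y)


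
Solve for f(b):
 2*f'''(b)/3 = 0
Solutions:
 f(b) = C1 + C2*b + C3*b^2


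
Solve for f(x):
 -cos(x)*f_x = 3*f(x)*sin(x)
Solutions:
 f(x) = C1*cos(x)^3


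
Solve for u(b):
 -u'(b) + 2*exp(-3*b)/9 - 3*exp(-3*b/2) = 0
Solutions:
 u(b) = C1 - 2*exp(-3*b)/27 + 2*exp(-3*b/2)


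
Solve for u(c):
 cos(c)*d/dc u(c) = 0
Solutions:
 u(c) = C1


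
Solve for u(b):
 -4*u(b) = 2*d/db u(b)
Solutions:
 u(b) = C1*exp(-2*b)


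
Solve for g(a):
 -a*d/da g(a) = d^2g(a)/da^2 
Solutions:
 g(a) = C1 + C2*erf(sqrt(2)*a/2)


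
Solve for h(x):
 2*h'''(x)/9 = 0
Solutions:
 h(x) = C1 + C2*x + C3*x^2


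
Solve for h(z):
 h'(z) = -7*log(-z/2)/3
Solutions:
 h(z) = C1 - 7*z*log(-z)/3 + 7*z*(log(2) + 1)/3


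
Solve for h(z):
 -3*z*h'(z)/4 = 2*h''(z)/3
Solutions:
 h(z) = C1 + C2*erf(3*z/4)


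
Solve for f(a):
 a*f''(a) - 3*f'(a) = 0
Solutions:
 f(a) = C1 + C2*a^4


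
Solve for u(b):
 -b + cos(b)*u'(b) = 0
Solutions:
 u(b) = C1 + Integral(b/cos(b), b)


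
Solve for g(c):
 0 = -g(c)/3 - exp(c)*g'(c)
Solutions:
 g(c) = C1*exp(exp(-c)/3)


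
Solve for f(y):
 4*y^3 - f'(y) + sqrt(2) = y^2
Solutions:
 f(y) = C1 + y^4 - y^3/3 + sqrt(2)*y


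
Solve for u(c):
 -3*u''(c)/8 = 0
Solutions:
 u(c) = C1 + C2*c


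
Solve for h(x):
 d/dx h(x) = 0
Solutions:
 h(x) = C1


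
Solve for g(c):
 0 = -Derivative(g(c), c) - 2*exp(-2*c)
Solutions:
 g(c) = C1 + exp(-2*c)


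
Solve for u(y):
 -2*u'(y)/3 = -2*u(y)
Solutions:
 u(y) = C1*exp(3*y)


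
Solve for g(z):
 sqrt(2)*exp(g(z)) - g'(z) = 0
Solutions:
 g(z) = log(-1/(C1 + sqrt(2)*z))


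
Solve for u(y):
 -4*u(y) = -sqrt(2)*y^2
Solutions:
 u(y) = sqrt(2)*y^2/4


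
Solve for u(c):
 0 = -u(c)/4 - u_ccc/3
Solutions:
 u(c) = C3*exp(-6^(1/3)*c/2) + (C1*sin(2^(1/3)*3^(5/6)*c/4) + C2*cos(2^(1/3)*3^(5/6)*c/4))*exp(6^(1/3)*c/4)


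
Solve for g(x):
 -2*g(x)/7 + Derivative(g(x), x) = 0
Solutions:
 g(x) = C1*exp(2*x/7)


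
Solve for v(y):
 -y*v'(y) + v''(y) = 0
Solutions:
 v(y) = C1 + C2*erfi(sqrt(2)*y/2)


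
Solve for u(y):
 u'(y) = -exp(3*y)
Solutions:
 u(y) = C1 - exp(3*y)/3


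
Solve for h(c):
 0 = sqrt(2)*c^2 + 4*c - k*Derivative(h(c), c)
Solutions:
 h(c) = C1 + sqrt(2)*c^3/(3*k) + 2*c^2/k


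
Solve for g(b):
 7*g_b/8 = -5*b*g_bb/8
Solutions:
 g(b) = C1 + C2/b^(2/5)


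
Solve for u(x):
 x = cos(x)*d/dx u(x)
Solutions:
 u(x) = C1 + Integral(x/cos(x), x)


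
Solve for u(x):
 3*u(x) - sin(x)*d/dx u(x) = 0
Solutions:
 u(x) = C1*(cos(x) - 1)^(3/2)/(cos(x) + 1)^(3/2)


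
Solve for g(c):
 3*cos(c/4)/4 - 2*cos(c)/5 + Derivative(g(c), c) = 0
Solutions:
 g(c) = C1 - 3*sin(c/4) + 2*sin(c)/5


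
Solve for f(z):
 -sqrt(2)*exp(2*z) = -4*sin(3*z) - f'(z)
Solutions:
 f(z) = C1 + sqrt(2)*exp(2*z)/2 + 4*cos(3*z)/3


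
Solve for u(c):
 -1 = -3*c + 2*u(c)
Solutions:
 u(c) = 3*c/2 - 1/2


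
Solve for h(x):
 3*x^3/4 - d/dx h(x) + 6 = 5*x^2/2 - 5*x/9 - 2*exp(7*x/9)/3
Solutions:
 h(x) = C1 + 3*x^4/16 - 5*x^3/6 + 5*x^2/18 + 6*x + 6*exp(7*x/9)/7


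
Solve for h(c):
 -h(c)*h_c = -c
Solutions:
 h(c) = -sqrt(C1 + c^2)
 h(c) = sqrt(C1 + c^2)


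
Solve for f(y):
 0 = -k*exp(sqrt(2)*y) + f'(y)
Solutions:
 f(y) = C1 + sqrt(2)*k*exp(sqrt(2)*y)/2


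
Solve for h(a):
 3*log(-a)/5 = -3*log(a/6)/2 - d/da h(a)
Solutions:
 h(a) = C1 - 21*a*log(a)/10 + 3*a*(7 + 5*log(6) - 2*I*pi)/10


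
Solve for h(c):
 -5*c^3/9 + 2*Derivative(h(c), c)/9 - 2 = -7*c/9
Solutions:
 h(c) = C1 + 5*c^4/8 - 7*c^2/4 + 9*c


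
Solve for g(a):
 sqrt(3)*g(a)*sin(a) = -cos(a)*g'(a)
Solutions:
 g(a) = C1*cos(a)^(sqrt(3))


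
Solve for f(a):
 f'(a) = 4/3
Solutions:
 f(a) = C1 + 4*a/3


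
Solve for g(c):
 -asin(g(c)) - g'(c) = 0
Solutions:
 Integral(1/asin(_y), (_y, g(c))) = C1 - c


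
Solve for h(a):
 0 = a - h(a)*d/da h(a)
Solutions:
 h(a) = -sqrt(C1 + a^2)
 h(a) = sqrt(C1 + a^2)


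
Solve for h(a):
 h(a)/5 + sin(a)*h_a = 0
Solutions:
 h(a) = C1*(cos(a) + 1)^(1/10)/(cos(a) - 1)^(1/10)


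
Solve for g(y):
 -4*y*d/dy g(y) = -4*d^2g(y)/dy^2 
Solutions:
 g(y) = C1 + C2*erfi(sqrt(2)*y/2)


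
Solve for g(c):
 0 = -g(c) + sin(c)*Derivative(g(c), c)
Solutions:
 g(c) = C1*sqrt(cos(c) - 1)/sqrt(cos(c) + 1)


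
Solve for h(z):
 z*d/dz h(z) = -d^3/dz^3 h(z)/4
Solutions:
 h(z) = C1 + Integral(C2*airyai(-2^(2/3)*z) + C3*airybi(-2^(2/3)*z), z)
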